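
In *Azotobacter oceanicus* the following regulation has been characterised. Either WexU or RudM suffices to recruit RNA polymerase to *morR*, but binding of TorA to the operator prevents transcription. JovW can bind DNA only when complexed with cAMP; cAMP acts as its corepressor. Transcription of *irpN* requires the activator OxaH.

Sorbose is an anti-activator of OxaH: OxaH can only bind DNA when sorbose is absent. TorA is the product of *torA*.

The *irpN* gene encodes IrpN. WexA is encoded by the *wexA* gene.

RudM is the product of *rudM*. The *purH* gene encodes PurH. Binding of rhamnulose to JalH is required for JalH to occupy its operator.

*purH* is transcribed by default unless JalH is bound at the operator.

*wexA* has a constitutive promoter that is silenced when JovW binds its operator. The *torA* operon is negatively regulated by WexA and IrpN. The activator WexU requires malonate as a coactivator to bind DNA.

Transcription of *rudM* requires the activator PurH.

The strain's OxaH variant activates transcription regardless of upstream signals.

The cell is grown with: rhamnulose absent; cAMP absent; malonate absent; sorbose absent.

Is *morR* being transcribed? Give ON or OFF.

ON

Malonate is absent, so WexU is inactive.
cAMP is absent, so JovW is inactive.
With no repressor bound, *wexA* is transcribed.
So WexA is produced and active.
OxaH is constitutively active in this strain.
No repressor is bound and OxaH is active, so *irpN* is transcribed.
So IrpN is produced and active.
With repressor WexA bound, *torA* is not transcribed.
So TorA is not produced.
Rhamnulose is absent, so JalH is inactive.
With no repressor bound, *purH* is transcribed.
So PurH is produced and active.
No repressor is bound and PurH is active, so *rudM* is transcribed.
So RudM is produced and active.
Activator RudM is present, so *morR* is transcribed.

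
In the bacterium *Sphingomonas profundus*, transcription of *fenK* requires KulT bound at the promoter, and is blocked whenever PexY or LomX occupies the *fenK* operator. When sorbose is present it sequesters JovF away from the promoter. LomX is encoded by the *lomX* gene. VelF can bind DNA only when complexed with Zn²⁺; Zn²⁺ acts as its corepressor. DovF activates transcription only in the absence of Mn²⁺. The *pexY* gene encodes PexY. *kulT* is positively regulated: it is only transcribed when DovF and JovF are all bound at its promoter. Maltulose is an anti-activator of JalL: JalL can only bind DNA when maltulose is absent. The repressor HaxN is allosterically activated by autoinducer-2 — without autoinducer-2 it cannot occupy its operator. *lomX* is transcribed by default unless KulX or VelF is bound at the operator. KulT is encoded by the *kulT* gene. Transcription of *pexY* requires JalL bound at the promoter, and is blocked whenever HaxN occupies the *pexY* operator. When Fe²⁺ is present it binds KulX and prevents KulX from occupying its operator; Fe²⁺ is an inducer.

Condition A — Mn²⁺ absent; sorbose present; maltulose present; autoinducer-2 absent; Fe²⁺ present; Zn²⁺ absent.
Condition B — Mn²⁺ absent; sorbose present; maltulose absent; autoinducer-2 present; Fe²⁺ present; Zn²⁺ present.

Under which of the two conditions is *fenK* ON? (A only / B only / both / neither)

neither

Condition A:
Mn²⁺ is absent, so DovF is active.
Sorbose is present, so JovF is inactive.
Required activator JovF is absent, so *kulT* is not transcribed.
So KulT is not produced.
Maltulose is present, so JalL is inactive.
Autoinducer-2 is absent, so HaxN is inactive.
Required activator JalL is absent, so *pexY* is not transcribed.
So PexY is not produced.
Fe²⁺ is present, so KulX is inactive.
Zn²⁺ is absent, so VelF is inactive.
With no repressor bound, *lomX* is transcribed.
So LomX is produced and active.
With repressor LomX bound, *fenK* is not transcribed.
→ *fenK* is OFF in A.
Condition B:
Mn²⁺ is absent, so DovF is active.
Sorbose is present, so JovF is inactive.
Required activator JovF is absent, so *kulT* is not transcribed.
So KulT is not produced.
Maltulose is absent, so JalL is active.
Autoinducer-2 is present, so HaxN is active.
With repressor HaxN bound, *pexY* is not transcribed.
So PexY is not produced.
Fe²⁺ is present, so KulX is inactive.
Zn²⁺ is present, so VelF is active.
With repressor VelF bound, *lomX* is not transcribed.
So LomX is not produced.
Required activator KulT is absent, so *fenK* is not transcribed.
→ *fenK* is OFF in B.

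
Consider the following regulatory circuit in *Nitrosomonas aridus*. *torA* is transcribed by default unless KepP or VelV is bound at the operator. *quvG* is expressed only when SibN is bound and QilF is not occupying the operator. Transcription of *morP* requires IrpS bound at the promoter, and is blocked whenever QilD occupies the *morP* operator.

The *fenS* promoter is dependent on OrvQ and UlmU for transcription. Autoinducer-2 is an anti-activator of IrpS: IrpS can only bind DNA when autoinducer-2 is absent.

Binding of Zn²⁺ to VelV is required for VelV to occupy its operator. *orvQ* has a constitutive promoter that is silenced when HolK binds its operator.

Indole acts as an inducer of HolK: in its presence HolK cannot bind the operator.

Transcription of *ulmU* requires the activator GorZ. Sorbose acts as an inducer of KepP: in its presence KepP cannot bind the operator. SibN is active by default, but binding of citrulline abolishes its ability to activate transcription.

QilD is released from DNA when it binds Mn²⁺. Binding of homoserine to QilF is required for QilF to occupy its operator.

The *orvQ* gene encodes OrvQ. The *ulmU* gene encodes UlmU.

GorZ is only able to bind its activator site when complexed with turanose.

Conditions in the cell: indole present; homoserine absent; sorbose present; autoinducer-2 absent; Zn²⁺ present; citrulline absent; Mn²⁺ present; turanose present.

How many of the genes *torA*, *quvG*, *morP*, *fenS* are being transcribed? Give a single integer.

3

Sorbose is present, so KepP is inactive.
Zn²⁺ is present, so VelV is active.
With repressor VelV bound, *torA* is not transcribed.
→ *torA* is OFF.
Homoserine is absent, so QilF is inactive.
Citrulline is absent, so SibN is active.
No repressor is bound and SibN is active, so *quvG* is transcribed.
→ *quvG* is ON.
Mn²⁺ is present, so QilD is inactive.
Autoinducer-2 is absent, so IrpS is active.
No repressor is bound and IrpS is active, so *morP* is transcribed.
→ *morP* is ON.
Indole is present, so HolK is inactive.
With no repressor bound, *orvQ* is transcribed.
So OrvQ is produced and active.
Turanose is present, so GorZ is active.
No repressor is bound and GorZ is active, so *ulmU* is transcribed.
So UlmU is produced and active.
No repressor is bound and OrvQ and UlmU are active, so *fenS* is transcribed.
→ *fenS* is ON.
3 of the 4 genes are transcribed.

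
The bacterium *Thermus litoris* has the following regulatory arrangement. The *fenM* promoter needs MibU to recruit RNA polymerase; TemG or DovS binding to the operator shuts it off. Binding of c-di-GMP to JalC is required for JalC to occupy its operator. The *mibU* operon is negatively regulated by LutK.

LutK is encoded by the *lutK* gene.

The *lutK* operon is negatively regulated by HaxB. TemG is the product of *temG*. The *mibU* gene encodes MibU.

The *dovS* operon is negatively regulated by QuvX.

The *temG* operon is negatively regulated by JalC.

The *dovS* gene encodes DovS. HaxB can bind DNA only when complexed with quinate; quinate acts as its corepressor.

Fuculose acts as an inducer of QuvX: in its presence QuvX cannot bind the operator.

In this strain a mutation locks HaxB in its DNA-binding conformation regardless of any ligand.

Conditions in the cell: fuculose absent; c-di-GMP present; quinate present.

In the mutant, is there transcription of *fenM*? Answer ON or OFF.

c-di-GMP is present, so JalC is active.
With repressor JalC bound, *temG* is not transcribed.
So TemG is not produced.
Fuculose is absent, so QuvX is active.
With repressor QuvX bound, *dovS* is not transcribed.
So DovS is not produced.
HaxB is constitutively active in this strain.
With repressor HaxB bound, *lutK* is not transcribed.
So LutK is not produced.
With no repressor bound, *mibU* is transcribed.
So MibU is produced and active.
No repressor is bound and MibU is active, so *fenM* is transcribed.

ON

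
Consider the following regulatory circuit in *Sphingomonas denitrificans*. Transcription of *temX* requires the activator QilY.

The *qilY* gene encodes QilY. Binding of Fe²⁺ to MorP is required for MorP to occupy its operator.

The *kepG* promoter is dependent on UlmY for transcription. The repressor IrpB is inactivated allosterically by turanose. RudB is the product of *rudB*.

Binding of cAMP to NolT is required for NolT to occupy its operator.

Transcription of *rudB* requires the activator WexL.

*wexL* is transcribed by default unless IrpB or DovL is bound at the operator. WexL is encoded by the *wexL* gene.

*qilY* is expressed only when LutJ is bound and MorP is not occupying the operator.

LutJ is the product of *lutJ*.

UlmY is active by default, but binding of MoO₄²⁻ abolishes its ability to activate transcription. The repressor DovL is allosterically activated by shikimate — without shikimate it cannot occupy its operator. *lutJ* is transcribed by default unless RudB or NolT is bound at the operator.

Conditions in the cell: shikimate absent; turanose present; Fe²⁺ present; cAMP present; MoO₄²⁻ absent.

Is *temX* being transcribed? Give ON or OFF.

OFF

Turanose is present, so IrpB is inactive.
Shikimate is absent, so DovL is inactive.
With no repressor bound, *wexL* is transcribed.
So WexL is produced and active.
No repressor is bound and WexL is active, so *rudB* is transcribed.
So RudB is produced and active.
cAMP is present, so NolT is active.
With repressor RudB bound, *lutJ* is not transcribed.
So LutJ is not produced.
Fe²⁺ is present, so MorP is active.
With repressor MorP bound, *qilY* is not transcribed.
So QilY is not produced.
Required activator QilY is absent, so *temX* is not transcribed.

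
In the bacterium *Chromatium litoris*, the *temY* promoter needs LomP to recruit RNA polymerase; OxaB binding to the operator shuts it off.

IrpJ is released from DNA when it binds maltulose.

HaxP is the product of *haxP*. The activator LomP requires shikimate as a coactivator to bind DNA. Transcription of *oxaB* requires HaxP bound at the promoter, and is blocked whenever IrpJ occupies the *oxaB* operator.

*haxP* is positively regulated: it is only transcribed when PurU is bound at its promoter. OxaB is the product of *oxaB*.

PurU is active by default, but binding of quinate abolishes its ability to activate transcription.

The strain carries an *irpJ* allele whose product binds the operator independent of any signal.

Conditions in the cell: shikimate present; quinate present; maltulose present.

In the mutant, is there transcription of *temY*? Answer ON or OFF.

ON

Shikimate is present, so LomP is active.
Quinate is present, so PurU is inactive.
Required activator PurU is absent, so *haxP* is not transcribed.
So HaxP is not produced.
IrpJ is constitutively active in this strain.
With repressor IrpJ bound, *oxaB* is not transcribed.
So OxaB is not produced.
No repressor is bound and LomP is active, so *temY* is transcribed.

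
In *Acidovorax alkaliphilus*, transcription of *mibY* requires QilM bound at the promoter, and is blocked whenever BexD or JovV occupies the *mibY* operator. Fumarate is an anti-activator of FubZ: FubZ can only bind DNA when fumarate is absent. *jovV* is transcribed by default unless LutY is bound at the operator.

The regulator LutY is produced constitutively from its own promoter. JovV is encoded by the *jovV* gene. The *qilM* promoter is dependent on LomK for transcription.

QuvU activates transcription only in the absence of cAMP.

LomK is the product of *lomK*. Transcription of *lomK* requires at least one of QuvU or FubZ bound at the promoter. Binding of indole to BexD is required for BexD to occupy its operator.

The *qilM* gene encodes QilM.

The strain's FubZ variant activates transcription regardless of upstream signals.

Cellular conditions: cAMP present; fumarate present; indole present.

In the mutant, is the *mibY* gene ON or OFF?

OFF

Indole is present, so BexD is active.
LutY is produced constitutively and is active.
With repressor LutY bound, *jovV* is not transcribed.
So JovV is not produced.
cAMP is present, so QuvU is inactive.
FubZ is constitutively active in this strain.
Activator FubZ is present, so *lomK* is transcribed.
So LomK is produced and active.
No repressor is bound and LomK is active, so *qilM* is transcribed.
So QilM is produced and active.
With repressor BexD bound, *mibY* is not transcribed.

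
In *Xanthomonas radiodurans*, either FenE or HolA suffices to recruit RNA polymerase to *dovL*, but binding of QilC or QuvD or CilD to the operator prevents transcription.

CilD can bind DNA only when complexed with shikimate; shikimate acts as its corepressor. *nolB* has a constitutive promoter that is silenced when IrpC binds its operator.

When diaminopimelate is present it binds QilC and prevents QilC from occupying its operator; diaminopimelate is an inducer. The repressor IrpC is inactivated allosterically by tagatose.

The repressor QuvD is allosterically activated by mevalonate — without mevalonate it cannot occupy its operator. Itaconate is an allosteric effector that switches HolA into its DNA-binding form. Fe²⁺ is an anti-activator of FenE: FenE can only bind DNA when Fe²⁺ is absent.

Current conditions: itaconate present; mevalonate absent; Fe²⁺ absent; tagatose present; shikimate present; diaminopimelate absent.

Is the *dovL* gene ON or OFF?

Diaminopimelate is absent, so QilC is active.
Fe²⁺ is absent, so FenE is active.
Mevalonate is absent, so QuvD is inactive.
Shikimate is present, so CilD is active.
Itaconate is present, so HolA is active.
With repressor QilC bound, *dovL* is not transcribed.

OFF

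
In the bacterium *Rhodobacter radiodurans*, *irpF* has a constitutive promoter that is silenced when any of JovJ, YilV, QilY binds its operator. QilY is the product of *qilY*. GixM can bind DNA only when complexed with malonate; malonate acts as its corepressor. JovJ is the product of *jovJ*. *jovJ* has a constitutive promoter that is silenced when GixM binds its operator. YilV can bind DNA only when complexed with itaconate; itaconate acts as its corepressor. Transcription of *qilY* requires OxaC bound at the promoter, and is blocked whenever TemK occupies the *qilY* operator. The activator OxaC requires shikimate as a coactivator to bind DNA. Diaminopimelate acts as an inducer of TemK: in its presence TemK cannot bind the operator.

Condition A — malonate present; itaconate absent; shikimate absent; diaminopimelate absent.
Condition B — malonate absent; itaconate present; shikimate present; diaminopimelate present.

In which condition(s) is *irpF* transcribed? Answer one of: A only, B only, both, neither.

A only

Condition A:
Malonate is present, so GixM is active.
With repressor GixM bound, *jovJ* is not transcribed.
So JovJ is not produced.
Itaconate is absent, so YilV is inactive.
Shikimate is absent, so OxaC is inactive.
Diaminopimelate is absent, so TemK is active.
With repressor TemK bound, *qilY* is not transcribed.
So QilY is not produced.
With no repressor bound, *irpF* is transcribed.
→ *irpF* is ON in A.
Condition B:
Malonate is absent, so GixM is inactive.
With no repressor bound, *jovJ* is transcribed.
So JovJ is produced and active.
Itaconate is present, so YilV is active.
Shikimate is present, so OxaC is active.
Diaminopimelate is present, so TemK is inactive.
No repressor is bound and OxaC is active, so *qilY* is transcribed.
So QilY is produced and active.
With repressor JovJ bound, *irpF* is not transcribed.
→ *irpF* is OFF in B.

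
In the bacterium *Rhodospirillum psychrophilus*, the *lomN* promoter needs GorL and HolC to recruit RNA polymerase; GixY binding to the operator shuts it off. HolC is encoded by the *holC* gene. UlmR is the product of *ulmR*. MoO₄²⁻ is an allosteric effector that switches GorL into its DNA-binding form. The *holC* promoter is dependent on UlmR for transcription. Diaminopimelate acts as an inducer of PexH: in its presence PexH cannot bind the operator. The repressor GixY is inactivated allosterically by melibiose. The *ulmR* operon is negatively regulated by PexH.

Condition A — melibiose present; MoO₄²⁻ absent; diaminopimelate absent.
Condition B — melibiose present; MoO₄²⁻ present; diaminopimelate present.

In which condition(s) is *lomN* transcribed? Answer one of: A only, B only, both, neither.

B only

Condition A:
Melibiose is present, so GixY is inactive.
MoO₄²⁻ is absent, so GorL is inactive.
Diaminopimelate is absent, so PexH is active.
With repressor PexH bound, *ulmR* is not transcribed.
So UlmR is not produced.
Required activator UlmR is absent, so *holC* is not transcribed.
So HolC is not produced.
Required activator GorL is absent, so *lomN* is not transcribed.
→ *lomN* is OFF in A.
Condition B:
Melibiose is present, so GixY is inactive.
MoO₄²⁻ is present, so GorL is active.
Diaminopimelate is present, so PexH is inactive.
With no repressor bound, *ulmR* is transcribed.
So UlmR is produced and active.
No repressor is bound and UlmR is active, so *holC* is transcribed.
So HolC is produced and active.
No repressor is bound and GorL and HolC are active, so *lomN* is transcribed.
→ *lomN* is ON in B.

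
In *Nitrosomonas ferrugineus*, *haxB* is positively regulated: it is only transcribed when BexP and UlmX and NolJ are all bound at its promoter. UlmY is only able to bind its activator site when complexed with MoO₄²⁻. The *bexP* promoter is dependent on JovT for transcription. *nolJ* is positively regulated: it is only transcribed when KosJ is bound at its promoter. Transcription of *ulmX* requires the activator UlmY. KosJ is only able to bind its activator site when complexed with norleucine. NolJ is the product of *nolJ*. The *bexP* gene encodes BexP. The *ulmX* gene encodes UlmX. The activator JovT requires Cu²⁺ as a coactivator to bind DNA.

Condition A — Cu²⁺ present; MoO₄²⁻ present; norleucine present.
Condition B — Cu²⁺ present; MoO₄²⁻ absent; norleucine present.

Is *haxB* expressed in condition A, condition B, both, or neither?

A only

Condition A:
Cu²⁺ is present, so JovT is active.
No repressor is bound and JovT is active, so *bexP* is transcribed.
So BexP is produced and active.
MoO₄²⁻ is present, so UlmY is active.
No repressor is bound and UlmY is active, so *ulmX* is transcribed.
So UlmX is produced and active.
Norleucine is present, so KosJ is active.
No repressor is bound and KosJ is active, so *nolJ* is transcribed.
So NolJ is produced and active.
No repressor is bound and BexP and UlmX and NolJ are active, so *haxB* is transcribed.
→ *haxB* is ON in A.
Condition B:
Cu²⁺ is present, so JovT is active.
No repressor is bound and JovT is active, so *bexP* is transcribed.
So BexP is produced and active.
MoO₄²⁻ is absent, so UlmY is inactive.
Required activator UlmY is absent, so *ulmX* is not transcribed.
So UlmX is not produced.
Norleucine is present, so KosJ is active.
No repressor is bound and KosJ is active, so *nolJ* is transcribed.
So NolJ is produced and active.
Required activator UlmX is absent, so *haxB* is not transcribed.
→ *haxB* is OFF in B.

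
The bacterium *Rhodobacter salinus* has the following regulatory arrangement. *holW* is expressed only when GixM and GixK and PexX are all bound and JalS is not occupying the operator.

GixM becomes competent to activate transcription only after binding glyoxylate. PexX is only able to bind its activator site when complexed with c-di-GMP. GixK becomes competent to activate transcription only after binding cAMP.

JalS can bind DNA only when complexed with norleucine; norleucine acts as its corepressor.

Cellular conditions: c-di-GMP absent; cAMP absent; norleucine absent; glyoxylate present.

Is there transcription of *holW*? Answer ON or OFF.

OFF

Norleucine is absent, so JalS is inactive.
Glyoxylate is present, so GixM is active.
cAMP is absent, so GixK is inactive.
c-di-GMP is absent, so PexX is inactive.
Required activator GixK is absent, so *holW* is not transcribed.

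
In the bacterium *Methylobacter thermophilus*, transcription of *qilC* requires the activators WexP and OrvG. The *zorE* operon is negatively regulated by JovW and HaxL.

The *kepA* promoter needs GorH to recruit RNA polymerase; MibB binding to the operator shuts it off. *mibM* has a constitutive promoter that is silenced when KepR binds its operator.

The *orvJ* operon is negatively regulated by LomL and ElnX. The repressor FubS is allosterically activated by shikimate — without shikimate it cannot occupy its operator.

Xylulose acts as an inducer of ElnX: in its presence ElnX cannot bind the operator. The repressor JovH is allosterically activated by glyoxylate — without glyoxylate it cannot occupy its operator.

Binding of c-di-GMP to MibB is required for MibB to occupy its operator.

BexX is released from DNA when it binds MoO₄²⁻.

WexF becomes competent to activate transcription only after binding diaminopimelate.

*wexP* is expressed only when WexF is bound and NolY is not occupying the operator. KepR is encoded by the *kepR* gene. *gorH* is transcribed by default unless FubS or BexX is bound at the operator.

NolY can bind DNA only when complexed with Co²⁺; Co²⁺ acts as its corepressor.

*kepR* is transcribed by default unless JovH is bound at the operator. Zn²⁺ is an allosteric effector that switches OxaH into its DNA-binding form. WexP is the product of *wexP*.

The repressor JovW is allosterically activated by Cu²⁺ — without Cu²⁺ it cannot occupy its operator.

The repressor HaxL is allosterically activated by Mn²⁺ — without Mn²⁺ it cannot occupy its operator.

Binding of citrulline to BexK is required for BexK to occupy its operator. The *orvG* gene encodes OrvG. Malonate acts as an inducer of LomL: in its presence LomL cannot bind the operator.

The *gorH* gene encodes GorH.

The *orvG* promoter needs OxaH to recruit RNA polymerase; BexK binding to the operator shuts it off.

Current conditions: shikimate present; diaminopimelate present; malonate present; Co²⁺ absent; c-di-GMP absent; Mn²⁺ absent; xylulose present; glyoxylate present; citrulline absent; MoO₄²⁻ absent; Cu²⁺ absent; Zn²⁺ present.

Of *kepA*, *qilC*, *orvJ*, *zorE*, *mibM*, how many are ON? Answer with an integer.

4

Shikimate is present, so FubS is active.
MoO₄²⁻ is absent, so BexX is active.
With repressor FubS bound, *gorH* is not transcribed.
So GorH is not produced.
c-di-GMP is absent, so MibB is inactive.
Required activator GorH is absent, so *kepA* is not transcribed.
→ *kepA* is OFF.
Diaminopimelate is present, so WexF is active.
Co²⁺ is absent, so NolY is inactive.
No repressor is bound and WexF is active, so *wexP* is transcribed.
So WexP is produced and active.
Citrulline is absent, so BexK is inactive.
Zn²⁺ is present, so OxaH is active.
No repressor is bound and OxaH is active, so *orvG* is transcribed.
So OrvG is produced and active.
No repressor is bound and WexP and OrvG are active, so *qilC* is transcribed.
→ *qilC* is ON.
Malonate is present, so LomL is inactive.
Xylulose is present, so ElnX is inactive.
With no repressor bound, *orvJ* is transcribed.
→ *orvJ* is ON.
Cu²⁺ is absent, so JovW is inactive.
Mn²⁺ is absent, so HaxL is inactive.
With no repressor bound, *zorE* is transcribed.
→ *zorE* is ON.
Glyoxylate is present, so JovH is active.
With repressor JovH bound, *kepR* is not transcribed.
So KepR is not produced.
With no repressor bound, *mibM* is transcribed.
→ *mibM* is ON.
4 of the 5 genes are transcribed.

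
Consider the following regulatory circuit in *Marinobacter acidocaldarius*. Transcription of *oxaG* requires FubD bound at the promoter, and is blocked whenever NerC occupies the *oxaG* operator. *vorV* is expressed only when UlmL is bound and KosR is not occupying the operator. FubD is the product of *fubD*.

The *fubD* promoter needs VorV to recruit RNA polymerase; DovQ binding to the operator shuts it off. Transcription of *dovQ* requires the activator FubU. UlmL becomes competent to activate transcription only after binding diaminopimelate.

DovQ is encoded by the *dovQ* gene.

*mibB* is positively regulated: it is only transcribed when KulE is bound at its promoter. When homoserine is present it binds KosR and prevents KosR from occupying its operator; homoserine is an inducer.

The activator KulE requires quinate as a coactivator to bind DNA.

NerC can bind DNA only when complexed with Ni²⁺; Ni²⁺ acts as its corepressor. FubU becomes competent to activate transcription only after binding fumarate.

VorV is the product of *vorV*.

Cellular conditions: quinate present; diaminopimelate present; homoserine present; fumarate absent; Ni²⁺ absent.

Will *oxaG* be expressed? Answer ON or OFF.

Homoserine is present, so KosR is inactive.
Diaminopimelate is present, so UlmL is active.
No repressor is bound and UlmL is active, so *vorV* is transcribed.
So VorV is produced and active.
Fumarate is absent, so FubU is inactive.
Required activator FubU is absent, so *dovQ* is not transcribed.
So DovQ is not produced.
No repressor is bound and VorV is active, so *fubD* is transcribed.
So FubD is produced and active.
Ni²⁺ is absent, so NerC is inactive.
No repressor is bound and FubD is active, so *oxaG* is transcribed.

ON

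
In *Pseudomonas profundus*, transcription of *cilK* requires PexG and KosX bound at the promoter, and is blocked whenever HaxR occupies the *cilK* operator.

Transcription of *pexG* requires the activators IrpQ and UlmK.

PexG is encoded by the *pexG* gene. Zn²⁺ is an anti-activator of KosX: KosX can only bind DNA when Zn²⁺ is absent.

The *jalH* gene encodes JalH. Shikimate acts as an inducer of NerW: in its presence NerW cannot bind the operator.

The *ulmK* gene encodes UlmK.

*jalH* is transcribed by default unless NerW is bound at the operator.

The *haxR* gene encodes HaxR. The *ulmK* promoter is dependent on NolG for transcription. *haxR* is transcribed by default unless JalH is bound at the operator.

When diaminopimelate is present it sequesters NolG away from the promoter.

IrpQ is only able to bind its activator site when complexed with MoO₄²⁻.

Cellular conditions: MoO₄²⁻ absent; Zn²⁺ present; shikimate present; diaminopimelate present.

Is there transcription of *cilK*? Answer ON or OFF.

MoO₄²⁻ is absent, so IrpQ is inactive.
Diaminopimelate is present, so NolG is inactive.
Required activator NolG is absent, so *ulmK* is not transcribed.
So UlmK is not produced.
Required activator IrpQ is absent, so *pexG* is not transcribed.
So PexG is not produced.
Shikimate is present, so NerW is inactive.
With no repressor bound, *jalH* is transcribed.
So JalH is produced and active.
With repressor JalH bound, *haxR* is not transcribed.
So HaxR is not produced.
Zn²⁺ is present, so KosX is inactive.
Required activator PexG is absent, so *cilK* is not transcribed.

OFF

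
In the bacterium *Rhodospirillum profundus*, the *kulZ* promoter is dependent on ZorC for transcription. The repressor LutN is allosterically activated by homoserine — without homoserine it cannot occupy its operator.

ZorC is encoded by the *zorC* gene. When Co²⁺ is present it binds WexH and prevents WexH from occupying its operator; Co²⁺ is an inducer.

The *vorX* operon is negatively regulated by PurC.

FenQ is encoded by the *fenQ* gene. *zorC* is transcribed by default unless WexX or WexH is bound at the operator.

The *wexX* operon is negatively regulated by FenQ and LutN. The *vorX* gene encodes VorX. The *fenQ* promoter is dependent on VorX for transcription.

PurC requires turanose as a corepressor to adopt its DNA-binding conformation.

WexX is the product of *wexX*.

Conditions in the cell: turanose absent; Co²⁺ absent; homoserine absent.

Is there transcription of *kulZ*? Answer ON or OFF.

OFF

Turanose is absent, so PurC is inactive.
With no repressor bound, *vorX* is transcribed.
So VorX is produced and active.
No repressor is bound and VorX is active, so *fenQ* is transcribed.
So FenQ is produced and active.
Homoserine is absent, so LutN is inactive.
With repressor FenQ bound, *wexX* is not transcribed.
So WexX is not produced.
Co²⁺ is absent, so WexH is active.
With repressor WexH bound, *zorC* is not transcribed.
So ZorC is not produced.
Required activator ZorC is absent, so *kulZ* is not transcribed.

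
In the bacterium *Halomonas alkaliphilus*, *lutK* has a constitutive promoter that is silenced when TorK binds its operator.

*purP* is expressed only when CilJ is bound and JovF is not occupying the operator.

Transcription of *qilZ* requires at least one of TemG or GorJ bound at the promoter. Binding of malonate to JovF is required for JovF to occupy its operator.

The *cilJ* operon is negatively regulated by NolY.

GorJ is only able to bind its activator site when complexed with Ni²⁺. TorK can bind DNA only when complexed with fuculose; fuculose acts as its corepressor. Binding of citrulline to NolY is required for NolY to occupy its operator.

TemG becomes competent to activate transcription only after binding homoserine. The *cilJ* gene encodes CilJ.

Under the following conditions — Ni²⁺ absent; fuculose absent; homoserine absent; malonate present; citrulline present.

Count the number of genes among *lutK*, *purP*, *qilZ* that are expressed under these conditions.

1

Fuculose is absent, so TorK is inactive.
With no repressor bound, *lutK* is transcribed.
→ *lutK* is ON.
Citrulline is present, so NolY is active.
With repressor NolY bound, *cilJ* is not transcribed.
So CilJ is not produced.
Malonate is present, so JovF is active.
With repressor JovF bound, *purP* is not transcribed.
→ *purP* is OFF.
Homoserine is absent, so TemG is inactive.
Ni²⁺ is absent, so GorJ is inactive.
No activator is available at the *qilZ* promoter, so *qilZ* is not transcribed.
→ *qilZ* is OFF.
1 of the 3 genes is transcribed.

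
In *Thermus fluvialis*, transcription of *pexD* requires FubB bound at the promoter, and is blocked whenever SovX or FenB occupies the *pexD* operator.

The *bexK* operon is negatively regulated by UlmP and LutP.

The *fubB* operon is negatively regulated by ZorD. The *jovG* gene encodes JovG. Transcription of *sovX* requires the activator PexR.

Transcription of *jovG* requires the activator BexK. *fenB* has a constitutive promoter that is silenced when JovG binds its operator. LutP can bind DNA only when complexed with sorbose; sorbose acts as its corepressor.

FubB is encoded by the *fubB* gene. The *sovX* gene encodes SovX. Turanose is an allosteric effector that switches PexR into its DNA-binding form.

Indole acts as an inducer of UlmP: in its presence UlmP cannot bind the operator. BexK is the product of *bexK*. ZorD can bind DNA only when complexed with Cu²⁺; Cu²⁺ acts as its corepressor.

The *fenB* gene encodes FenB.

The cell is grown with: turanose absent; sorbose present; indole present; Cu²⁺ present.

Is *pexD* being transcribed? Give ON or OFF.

OFF

Turanose is absent, so PexR is inactive.
Required activator PexR is absent, so *sovX* is not transcribed.
So SovX is not produced.
Cu²⁺ is present, so ZorD is active.
With repressor ZorD bound, *fubB* is not transcribed.
So FubB is not produced.
Indole is present, so UlmP is inactive.
Sorbose is present, so LutP is active.
With repressor LutP bound, *bexK* is not transcribed.
So BexK is not produced.
Required activator BexK is absent, so *jovG* is not transcribed.
So JovG is not produced.
With no repressor bound, *fenB* is transcribed.
So FenB is produced and active.
With repressor FenB bound, *pexD* is not transcribed.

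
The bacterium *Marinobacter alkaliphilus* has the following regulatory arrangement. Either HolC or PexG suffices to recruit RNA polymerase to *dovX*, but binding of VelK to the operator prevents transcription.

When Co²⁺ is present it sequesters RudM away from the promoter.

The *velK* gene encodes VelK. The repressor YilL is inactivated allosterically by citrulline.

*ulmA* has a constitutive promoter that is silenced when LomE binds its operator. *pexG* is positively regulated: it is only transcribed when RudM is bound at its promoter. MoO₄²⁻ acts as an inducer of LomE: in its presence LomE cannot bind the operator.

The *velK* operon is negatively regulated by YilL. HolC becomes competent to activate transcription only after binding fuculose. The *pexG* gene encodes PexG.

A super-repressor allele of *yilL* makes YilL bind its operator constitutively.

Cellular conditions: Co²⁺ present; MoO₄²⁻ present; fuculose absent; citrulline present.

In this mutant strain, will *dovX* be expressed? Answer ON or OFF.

YilL is constitutively active in this strain.
With repressor YilL bound, *velK* is not transcribed.
So VelK is not produced.
Fuculose is absent, so HolC is inactive.
Co²⁺ is present, so RudM is inactive.
Required activator RudM is absent, so *pexG* is not transcribed.
So PexG is not produced.
No activator is available at the *dovX* promoter, so *dovX* is not transcribed.

OFF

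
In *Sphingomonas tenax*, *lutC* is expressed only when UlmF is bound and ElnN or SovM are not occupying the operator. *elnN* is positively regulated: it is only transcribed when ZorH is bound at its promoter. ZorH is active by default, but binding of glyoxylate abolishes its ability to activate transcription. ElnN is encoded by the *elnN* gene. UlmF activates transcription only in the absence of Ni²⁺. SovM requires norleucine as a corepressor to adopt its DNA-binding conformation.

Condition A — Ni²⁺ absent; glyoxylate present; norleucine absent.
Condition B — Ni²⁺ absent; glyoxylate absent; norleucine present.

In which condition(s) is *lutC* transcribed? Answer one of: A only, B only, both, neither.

A only

Condition A:
Ni²⁺ is absent, so UlmF is active.
Glyoxylate is present, so ZorH is inactive.
Required activator ZorH is absent, so *elnN* is not transcribed.
So ElnN is not produced.
Norleucine is absent, so SovM is inactive.
No repressor is bound and UlmF is active, so *lutC* is transcribed.
→ *lutC* is ON in A.
Condition B:
Ni²⁺ is absent, so UlmF is active.
Glyoxylate is absent, so ZorH is active.
No repressor is bound and ZorH is active, so *elnN* is transcribed.
So ElnN is produced and active.
Norleucine is present, so SovM is active.
With repressor ElnN bound, *lutC* is not transcribed.
→ *lutC* is OFF in B.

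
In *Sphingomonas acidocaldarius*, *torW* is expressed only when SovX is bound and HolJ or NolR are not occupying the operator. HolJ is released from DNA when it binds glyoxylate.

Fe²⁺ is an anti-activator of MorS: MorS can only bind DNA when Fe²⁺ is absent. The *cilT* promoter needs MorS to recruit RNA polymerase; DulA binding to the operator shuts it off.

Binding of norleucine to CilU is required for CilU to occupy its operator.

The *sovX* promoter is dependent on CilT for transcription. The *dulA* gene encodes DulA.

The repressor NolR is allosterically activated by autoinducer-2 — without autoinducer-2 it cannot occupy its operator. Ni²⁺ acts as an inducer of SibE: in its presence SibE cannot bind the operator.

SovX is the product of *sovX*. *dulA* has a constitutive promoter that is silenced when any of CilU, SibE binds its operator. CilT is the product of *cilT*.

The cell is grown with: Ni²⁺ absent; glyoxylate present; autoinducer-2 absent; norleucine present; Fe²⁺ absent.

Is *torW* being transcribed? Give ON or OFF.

Glyoxylate is present, so HolJ is inactive.
Autoinducer-2 is absent, so NolR is inactive.
Fe²⁺ is absent, so MorS is active.
Norleucine is present, so CilU is active.
Ni²⁺ is absent, so SibE is active.
With repressor CilU bound, *dulA* is not transcribed.
So DulA is not produced.
No repressor is bound and MorS is active, so *cilT* is transcribed.
So CilT is produced and active.
No repressor is bound and CilT is active, so *sovX* is transcribed.
So SovX is produced and active.
No repressor is bound and SovX is active, so *torW* is transcribed.

ON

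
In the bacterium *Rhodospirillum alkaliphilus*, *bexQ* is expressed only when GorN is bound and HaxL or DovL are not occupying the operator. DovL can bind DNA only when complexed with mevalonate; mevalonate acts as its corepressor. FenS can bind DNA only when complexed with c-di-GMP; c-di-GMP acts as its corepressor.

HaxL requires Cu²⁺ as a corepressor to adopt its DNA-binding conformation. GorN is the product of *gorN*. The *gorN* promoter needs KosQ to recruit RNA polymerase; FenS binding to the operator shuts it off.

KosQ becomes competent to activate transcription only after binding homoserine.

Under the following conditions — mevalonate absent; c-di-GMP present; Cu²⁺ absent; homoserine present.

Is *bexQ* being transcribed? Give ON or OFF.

OFF

Cu²⁺ is absent, so HaxL is inactive.
Homoserine is present, so KosQ is active.
c-di-GMP is present, so FenS is active.
With repressor FenS bound, *gorN* is not transcribed.
So GorN is not produced.
Mevalonate is absent, so DovL is inactive.
Required activator GorN is absent, so *bexQ* is not transcribed.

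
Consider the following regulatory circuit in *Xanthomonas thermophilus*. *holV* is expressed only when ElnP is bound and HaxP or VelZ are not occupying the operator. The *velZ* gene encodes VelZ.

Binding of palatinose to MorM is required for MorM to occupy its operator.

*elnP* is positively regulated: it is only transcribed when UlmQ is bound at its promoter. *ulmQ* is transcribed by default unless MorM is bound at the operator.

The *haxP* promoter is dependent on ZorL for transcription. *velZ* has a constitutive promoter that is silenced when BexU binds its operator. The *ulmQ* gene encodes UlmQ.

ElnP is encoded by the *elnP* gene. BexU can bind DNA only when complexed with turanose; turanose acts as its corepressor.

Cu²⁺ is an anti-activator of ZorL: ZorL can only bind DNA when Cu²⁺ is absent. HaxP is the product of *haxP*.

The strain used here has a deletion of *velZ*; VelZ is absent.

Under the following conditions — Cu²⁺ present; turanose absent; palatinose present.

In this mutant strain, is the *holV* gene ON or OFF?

OFF

Cu²⁺ is present, so ZorL is inactive.
Required activator ZorL is absent, so *haxP* is not transcribed.
So HaxP is not produced.
VelZ is non-functional in this strain, so it has no effect.
Palatinose is present, so MorM is active.
With repressor MorM bound, *ulmQ* is not transcribed.
So UlmQ is not produced.
Required activator UlmQ is absent, so *elnP* is not transcribed.
So ElnP is not produced.
Required activator ElnP is absent, so *holV* is not transcribed.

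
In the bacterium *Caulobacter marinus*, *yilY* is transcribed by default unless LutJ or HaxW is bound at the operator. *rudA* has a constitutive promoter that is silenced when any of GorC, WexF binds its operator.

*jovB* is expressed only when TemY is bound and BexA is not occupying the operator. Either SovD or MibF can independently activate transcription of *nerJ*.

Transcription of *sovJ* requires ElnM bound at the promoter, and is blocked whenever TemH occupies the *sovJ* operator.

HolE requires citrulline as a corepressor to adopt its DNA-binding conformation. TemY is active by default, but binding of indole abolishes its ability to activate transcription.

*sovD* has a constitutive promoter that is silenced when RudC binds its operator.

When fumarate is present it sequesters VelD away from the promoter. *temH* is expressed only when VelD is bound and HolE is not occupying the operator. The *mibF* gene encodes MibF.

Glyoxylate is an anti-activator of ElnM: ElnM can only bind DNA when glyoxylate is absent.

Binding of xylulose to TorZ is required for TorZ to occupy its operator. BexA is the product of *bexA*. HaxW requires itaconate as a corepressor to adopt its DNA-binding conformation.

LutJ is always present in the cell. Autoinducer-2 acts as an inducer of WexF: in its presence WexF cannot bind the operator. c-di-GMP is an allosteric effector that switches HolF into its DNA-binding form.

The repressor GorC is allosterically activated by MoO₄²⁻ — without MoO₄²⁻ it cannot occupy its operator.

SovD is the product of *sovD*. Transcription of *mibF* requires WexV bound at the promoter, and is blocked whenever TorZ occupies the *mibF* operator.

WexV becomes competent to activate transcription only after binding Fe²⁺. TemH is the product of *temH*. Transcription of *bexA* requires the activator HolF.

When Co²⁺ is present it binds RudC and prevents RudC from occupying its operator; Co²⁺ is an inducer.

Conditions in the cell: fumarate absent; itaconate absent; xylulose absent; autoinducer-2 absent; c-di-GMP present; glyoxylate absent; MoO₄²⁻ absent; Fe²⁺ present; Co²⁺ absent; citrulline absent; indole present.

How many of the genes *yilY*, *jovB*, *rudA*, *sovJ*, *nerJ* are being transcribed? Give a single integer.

LutJ is produced constitutively and is active.
Itaconate is absent, so HaxW is inactive.
With repressor LutJ bound, *yilY* is not transcribed.
→ *yilY* is OFF.
c-di-GMP is present, so HolF is active.
No repressor is bound and HolF is active, so *bexA* is transcribed.
So BexA is produced and active.
Indole is present, so TemY is inactive.
With repressor BexA bound, *jovB* is not transcribed.
→ *jovB* is OFF.
MoO₄²⁻ is absent, so GorC is inactive.
Autoinducer-2 is absent, so WexF is active.
With repressor WexF bound, *rudA* is not transcribed.
→ *rudA* is OFF.
Glyoxylate is absent, so ElnM is active.
Fumarate is absent, so VelD is active.
Citrulline is absent, so HolE is inactive.
No repressor is bound and VelD is active, so *temH* is transcribed.
So TemH is produced and active.
With repressor TemH bound, *sovJ* is not transcribed.
→ *sovJ* is OFF.
Co²⁺ is absent, so RudC is active.
With repressor RudC bound, *sovD* is not transcribed.
So SovD is not produced.
Fe²⁺ is present, so WexV is active.
Xylulose is absent, so TorZ is inactive.
No repressor is bound and WexV is active, so *mibF* is transcribed.
So MibF is produced and active.
Activator MibF is present, so *nerJ* is transcribed.
→ *nerJ* is ON.
1 of the 5 genes is transcribed.

1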